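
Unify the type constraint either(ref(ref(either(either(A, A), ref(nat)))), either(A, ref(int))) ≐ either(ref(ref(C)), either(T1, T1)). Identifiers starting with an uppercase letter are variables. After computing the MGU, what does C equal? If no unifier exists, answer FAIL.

Decompose either/2: ref(ref(either(either(A, A), ref(nat)))) ≐ ref(ref(C)),  either(A, ref(int)) ≐ either(T1, T1).
Decompose ref/1: ref(either(either(A, A), ref(nat))) ≐ ref(C).
Decompose ref/1: either(either(A, A), ref(nat)) ≐ C.
Bind C := either(either(A, A), ref(nat)); no other remaining equation mentions C.
Decompose either/2: A ≐ T1,  ref(int) ≐ T1.
Bind A := T1; no other remaining equation mentions A. Substituting into the earlier binding gives C := either(either(T1, T1), ref(nat)).
Bind T1 := ref(int). Substituting into the earlier bindings gives C := either(either(ref(int), ref(int)), ref(nat)), A := ref(int).
MGU = { C ↦ either(either(ref(int), ref(int)), ref(nat)), A ↦ ref(int), T1 ↦ ref(int) }, so C ↦ either(either(ref(int), ref(int)), ref(nat)).

either(either(ref(int), ref(int)), ref(nat))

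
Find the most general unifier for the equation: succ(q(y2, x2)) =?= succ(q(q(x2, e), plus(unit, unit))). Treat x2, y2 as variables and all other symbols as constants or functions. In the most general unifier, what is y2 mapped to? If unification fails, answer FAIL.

Decompose succ/1: q(y2, x2) =?= q(q(x2, e), plus(unit, unit)).
Decompose q/2: y2 =?= q(x2, e),  x2 =?= plus(unit, unit).
Bind y2 := q(x2, e); no other remaining equation mentions y2.
Bind x2 := plus(unit, unit). Substituting into the earlier binding gives y2 := q(plus(unit, unit), e).
MGU = { y2 ↦ q(plus(unit, unit), e), x2 ↦ plus(unit, unit) }, so y2 ↦ q(plus(unit, unit), e).

q(plus(unit, unit), e)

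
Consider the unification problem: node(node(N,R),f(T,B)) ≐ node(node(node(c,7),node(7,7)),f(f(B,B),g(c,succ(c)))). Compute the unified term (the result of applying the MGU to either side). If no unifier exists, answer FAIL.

Decompose node/2: node(N,R) ≐ node(node(c,7),node(7,7)),  f(T,B) ≐ f(f(B,B),g(c,succ(c))).
Decompose node/2: N ≐ node(c,7),  R ≐ node(7,7).
Bind N := node(c,7); no other remaining equation mentions N.
Bind R := node(7,7); no other remaining equation mentions R.
Decompose f/2: T ≐ f(B,B),  B ≐ g(c,succ(c)).
Bind T := f(B,B); no other remaining equation mentions T.
Bind B := g(c,succ(c)). Substituting into the earlier binding gives T := f(g(c,succ(c)),g(c,succ(c))).
Applying the MGU to either side gives node(node(node(c,7),node(7,7)),f(f(g(c,succ(c)),g(c,succ(c))),g(c,succ(c)))).

node(node(node(c,7),node(7,7)),f(f(g(c,succ(c)),g(c,succ(c))),g(c,succ(c))))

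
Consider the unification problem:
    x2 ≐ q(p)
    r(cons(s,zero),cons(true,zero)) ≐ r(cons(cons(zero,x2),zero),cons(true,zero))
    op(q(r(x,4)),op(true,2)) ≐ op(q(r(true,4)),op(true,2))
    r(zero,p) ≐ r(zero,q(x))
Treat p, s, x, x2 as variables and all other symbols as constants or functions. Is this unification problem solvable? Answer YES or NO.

Bind x2 := q(p); substituting into the one remaining equation that mentions x2 gives: r(cons(s,zero),cons(true,zero)) ≐ r(cons(cons(zero,q(p)),zero),cons(true,zero)).
Decompose r/2: cons(s,zero) ≐ cons(cons(zero,q(p)),zero),  cons(true,zero) ≐ cons(true,zero).
Decompose cons/2: s ≐ cons(zero,q(p)),  zero ≐ zero.
Bind s := cons(zero,q(p)); no other remaining equation mentions s.
Delete trivial equation zero ≐ zero.
Delete trivial equation cons(true,zero) ≐ cons(true,zero).
Decompose op/2: q(r(x,4)) ≐ q(r(true,4)),  op(true,2) ≐ op(true,2).
Decompose q/1: r(x,4) ≐ r(true,4).
Decompose r/2: x ≐ true,  4 ≐ 4.
Bind x := true; substituting into the one remaining equation that mentions x gives: r(zero,p) ≐ r(zero,q(true)).
Delete trivial equation 4 ≐ 4.
Delete trivial equation op(true,2) ≐ op(true,2).
Decompose r/2: zero ≐ zero,  p ≐ q(true).
Delete trivial equation zero ≐ zero.
Bind p := q(true). Substituting into the earlier bindings gives x2 := q(q(true)), s := cons(zero,q(q(true))).
No equations remain and no clash or occurs-check failure arose, so a unifier exists.

YES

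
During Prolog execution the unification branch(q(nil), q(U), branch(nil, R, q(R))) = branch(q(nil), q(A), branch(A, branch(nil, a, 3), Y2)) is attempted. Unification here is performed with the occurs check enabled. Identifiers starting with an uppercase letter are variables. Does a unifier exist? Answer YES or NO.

YES

Decompose branch/3: q(nil) = q(nil),  q(U) = q(A),  branch(nil, R, q(R)) = branch(A, branch(nil, a, 3), Y2).
Delete trivial equation q(nil) = q(nil).
Decompose q/1: U = A.
Bind U := A; no other remaining equation mentions U.
Decompose branch/3: nil = A,  R = branch(nil, a, 3),  q(R) = Y2.
Bind A := nil; no other remaining equation mentions A. Substituting into the earlier binding gives U := nil.
Bind R := branch(nil, a, 3); substituting into the remaining equation gives: q(branch(nil, a, 3)) = Y2.
Bind Y2 := q(branch(nil, a, 3)).
No equations remain and no clash or occurs-check failure arose, so a unifier exists.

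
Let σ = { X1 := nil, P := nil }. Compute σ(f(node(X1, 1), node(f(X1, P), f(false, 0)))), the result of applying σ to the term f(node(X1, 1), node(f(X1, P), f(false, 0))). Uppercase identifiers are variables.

Replace each occurrence of X1 with nil.
Replace each occurrence of P with nil.
Result: f(node(nil, 1), node(f(nil, nil), f(false, 0))).

f(node(nil, 1), node(f(nil, nil), f(false, 0)))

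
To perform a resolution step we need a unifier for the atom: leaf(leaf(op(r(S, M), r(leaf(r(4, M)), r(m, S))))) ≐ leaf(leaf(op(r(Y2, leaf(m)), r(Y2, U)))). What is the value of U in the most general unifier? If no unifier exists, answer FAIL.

Decompose leaf/1: leaf(op(r(S, M), r(leaf(r(4, M)), r(m, S)))) ≐ leaf(op(r(Y2, leaf(m)), r(Y2, U))).
Decompose leaf/1: op(r(S, M), r(leaf(r(4, M)), r(m, S))) ≐ op(r(Y2, leaf(m)), r(Y2, U)).
Decompose op/2: r(S, M) ≐ r(Y2, leaf(m)),  r(leaf(r(4, M)), r(m, S)) ≐ r(Y2, U).
Decompose r/2: S ≐ Y2,  M ≐ leaf(m).
Bind S := Y2; substituting into the one remaining equation that mentions S gives: r(leaf(r(4, M)), r(m, Y2)) ≐ r(Y2, U).
Bind M := leaf(m); substituting into the remaining equation gives: r(leaf(r(4, leaf(m))), r(m, Y2)) ≐ r(Y2, U).
Decompose r/2: leaf(r(4, leaf(m))) ≐ Y2,  r(m, Y2) ≐ U.
Bind Y2 := leaf(r(4, leaf(m))); substituting into the remaining equation gives: r(m, leaf(r(4, leaf(m)))) ≐ U. Substituting into the earlier binding gives S := leaf(r(4, leaf(m))).
Bind U := r(m, leaf(r(4, leaf(m)))).
MGU = { S := leaf(r(4, leaf(m))), M := leaf(m), Y2 := leaf(r(4, leaf(m))), U := r(m, leaf(r(4, leaf(m)))) }, so U := r(m, leaf(r(4, leaf(m)))).

r(m, leaf(r(4, leaf(m))))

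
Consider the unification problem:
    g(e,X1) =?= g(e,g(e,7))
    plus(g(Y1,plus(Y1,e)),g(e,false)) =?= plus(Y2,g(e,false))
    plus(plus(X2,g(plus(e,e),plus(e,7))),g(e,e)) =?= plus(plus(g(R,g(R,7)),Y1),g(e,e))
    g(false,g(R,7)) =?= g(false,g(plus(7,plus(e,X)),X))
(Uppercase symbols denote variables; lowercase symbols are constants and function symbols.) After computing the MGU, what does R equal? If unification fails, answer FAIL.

Decompose g/2: e =?= e,  X1 =?= g(e,7).
Delete trivial equation e =?= e.
Bind X1 := g(e,7); no other remaining equation mentions X1.
Decompose plus/2: g(Y1,plus(Y1,e)) =?= Y2,  g(e,false) =?= g(e,false).
Bind Y2 := g(Y1,plus(Y1,e)); no other remaining equation mentions Y2.
Delete trivial equation g(e,false) =?= g(e,false).
Decompose plus/2: plus(X2,g(plus(e,e),plus(e,7))) =?= plus(g(R,g(R,7)),Y1),  g(e,e) =?= g(e,e).
Decompose plus/2: X2 =?= g(R,g(R,7)),  g(plus(e,e),plus(e,7)) =?= Y1.
Bind X2 := g(R,g(R,7)); no other remaining equation mentions X2.
Bind Y1 := g(plus(e,e),plus(e,7)); no other remaining equation mentions Y1. Substituting into the earlier binding gives Y2 := g(g(plus(e,e),plus(e,7)),plus(g(plus(e,e),plus(e,7)),e)).
Delete trivial equation g(e,e) =?= g(e,e).
Decompose g/2: false =?= false,  g(R,7) =?= g(plus(7,plus(e,X)),X).
Delete trivial equation false =?= false.
Decompose g/2: R =?= plus(7,plus(e,X)),  7 =?= X.
Bind R := plus(7,plus(e,X)); no other remaining equation mentions R. Substituting into the earlier binding gives X2 := g(plus(7,plus(e,X)),g(plus(7,plus(e,X)),7)).
Bind X := 7. Substituting into the earlier bindings gives X2 := g(plus(7,plus(e,7)),g(plus(7,plus(e,7)),7)), R := plus(7,plus(e,7)).
MGU = { X1 ↦ g(e,7), Y2 ↦ g(g(plus(e,e),plus(e,7)),plus(g(plus(e,e),plus(e,7)),e)), X2 ↦ g(plus(7,plus(e,7)),g(plus(7,plus(e,7)),7)), Y1 ↦ g(plus(e,e),plus(e,7)), R ↦ plus(7,plus(e,7)), X ↦ 7 }, so R ↦ plus(7,plus(e,7)).

plus(7,plus(e,7))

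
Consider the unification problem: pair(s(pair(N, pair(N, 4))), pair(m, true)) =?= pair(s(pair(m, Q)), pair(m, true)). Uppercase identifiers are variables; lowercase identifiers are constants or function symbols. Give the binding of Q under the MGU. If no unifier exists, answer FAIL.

Decompose pair/2: s(pair(N, pair(N, 4))) =?= s(pair(m, Q)),  pair(m, true) =?= pair(m, true).
Decompose s/1: pair(N, pair(N, 4)) =?= pair(m, Q).
Decompose pair/2: N =?= m,  pair(N, 4) =?= Q.
Bind N := m; substituting into the one remaining equation that mentions N gives: pair(m, 4) =?= Q.
Bind Q := pair(m, 4); no other remaining equation mentions Q.
Delete trivial equation pair(m, true) =?= pair(m, true).
MGU = { N ↦ m, Q ↦ pair(m, 4) }, so Q ↦ pair(m, 4).

pair(m, 4)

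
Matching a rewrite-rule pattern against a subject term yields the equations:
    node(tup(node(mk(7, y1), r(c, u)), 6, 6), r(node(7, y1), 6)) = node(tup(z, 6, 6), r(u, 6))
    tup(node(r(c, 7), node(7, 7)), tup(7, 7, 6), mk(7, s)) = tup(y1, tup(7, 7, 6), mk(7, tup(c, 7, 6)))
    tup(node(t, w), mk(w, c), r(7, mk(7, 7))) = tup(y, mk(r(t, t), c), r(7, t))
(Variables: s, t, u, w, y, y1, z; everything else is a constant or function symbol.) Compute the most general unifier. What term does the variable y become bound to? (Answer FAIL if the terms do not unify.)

node(mk(7, 7), r(mk(7, 7), mk(7, 7)))

Decompose node/2: tup(node(mk(7, y1), r(c, u)), 6, 6) = tup(z, 6, 6),  r(node(7, y1), 6) = r(u, 6).
Decompose tup/3: node(mk(7, y1), r(c, u)) = z,  6 = 6,  6 = 6.
Bind z := node(mk(7, y1), r(c, u)); no other remaining equation mentions z.
Delete trivial equation 6 = 6.
Delete trivial equation 6 = 6.
Decompose r/2: node(7, y1) = u,  6 = 6.
Bind u := node(7, y1); no other remaining equation mentions u. Substituting into the earlier binding gives z := node(mk(7, y1), r(c, node(7, y1))).
Delete trivial equation 6 = 6.
Decompose tup/3: node(r(c, 7), node(7, 7)) = y1,  tup(7, 7, 6) = tup(7, 7, 6),  mk(7, s) = mk(7, tup(c, 7, 6)).
Bind y1 := node(r(c, 7), node(7, 7)); no other remaining equation mentions y1. Substituting into the earlier bindings gives z := node(mk(7, node(r(c, 7), node(7, 7))), r(c, node(7, node(r(c, 7), node(7, 7))))), u := node(7, node(r(c, 7), node(7, 7))).
Delete trivial equation tup(7, 7, 6) = tup(7, 7, 6).
Decompose mk/2: 7 = 7,  s = tup(c, 7, 6).
Delete trivial equation 7 = 7.
Bind s := tup(c, 7, 6); no other remaining equation mentions s.
Decompose tup/3: node(t, w) = y,  mk(w, c) = mk(r(t, t), c),  r(7, mk(7, 7)) = r(7, t).
Bind y := node(t, w); no other remaining equation mentions y.
Decompose mk/2: w = r(t, t),  c = c.
Bind w := r(t, t); no other remaining equation mentions w. Substituting into the earlier binding gives y := node(t, r(t, t)).
Delete trivial equation c = c.
Decompose r/2: 7 = 7,  mk(7, 7) = t.
Delete trivial equation 7 = 7.
Bind t := mk(7, 7). Substituting into the earlier bindings gives y := node(mk(7, 7), r(mk(7, 7), mk(7, 7))), w := r(mk(7, 7), mk(7, 7)).
MGU = { z ↦ node(mk(7, node(r(c, 7), node(7, 7))), r(c, node(7, node(r(c, 7), node(7, 7))))), u ↦ node(7, node(r(c, 7), node(7, 7))), y1 ↦ node(r(c, 7), node(7, 7)), s ↦ tup(c, 7, 6), y ↦ node(mk(7, 7), r(mk(7, 7), mk(7, 7))), w ↦ r(mk(7, 7), mk(7, 7)), t ↦ mk(7, 7) }, so y ↦ node(mk(7, 7), r(mk(7, 7), mk(7, 7))).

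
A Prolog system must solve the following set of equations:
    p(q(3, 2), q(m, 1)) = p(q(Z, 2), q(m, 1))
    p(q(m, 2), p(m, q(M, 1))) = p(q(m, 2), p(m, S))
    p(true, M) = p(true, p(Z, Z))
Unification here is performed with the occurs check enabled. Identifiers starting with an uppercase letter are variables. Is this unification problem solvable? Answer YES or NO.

Decompose p/2: q(3, 2) = q(Z, 2),  q(m, 1) = q(m, 1).
Decompose q/2: 3 = Z,  2 = 2.
Bind Z := 3; substituting into the one remaining equation that mentions Z gives: p(true, M) = p(true, p(3, 3)).
Delete trivial equation 2 = 2.
Delete trivial equation q(m, 1) = q(m, 1).
Decompose p/2: q(m, 2) = q(m, 2),  p(m, q(M, 1)) = p(m, S).
Delete trivial equation q(m, 2) = q(m, 2).
Decompose p/2: m = m,  q(M, 1) = S.
Delete trivial equation m = m.
Bind S := q(M, 1); no other remaining equation mentions S.
Decompose p/2: true = true,  M = p(3, 3).
Delete trivial equation true = true.
Bind M := p(3, 3). Substituting into the earlier binding gives S := q(p(3, 3), 1).
No equations remain and no clash or occurs-check failure arose, so a unifier exists.

YES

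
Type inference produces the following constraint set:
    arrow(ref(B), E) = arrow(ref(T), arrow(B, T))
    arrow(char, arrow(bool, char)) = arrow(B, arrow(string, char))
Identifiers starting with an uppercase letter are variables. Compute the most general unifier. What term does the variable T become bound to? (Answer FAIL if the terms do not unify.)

Decompose arrow/2: ref(B) = ref(T),  E = arrow(B, T).
Decompose ref/1: B = T.
Bind B := T; substituting into the remaining equations gives: E = arrow(T, T),  arrow(char, arrow(bool, char)) = arrow(T, arrow(string, char)).
Bind E := arrow(T, T); no other remaining equation mentions E.
Decompose arrow/2: char = T,  arrow(bool, char) = arrow(string, char).
Bind T := char; no other remaining equation mentions T. Substituting into the earlier bindings gives B := char, E := arrow(char, char).
Decompose arrow/2: bool = string,  char = char.
Clash: constants bool and string differ; no unifier exists.

FAIL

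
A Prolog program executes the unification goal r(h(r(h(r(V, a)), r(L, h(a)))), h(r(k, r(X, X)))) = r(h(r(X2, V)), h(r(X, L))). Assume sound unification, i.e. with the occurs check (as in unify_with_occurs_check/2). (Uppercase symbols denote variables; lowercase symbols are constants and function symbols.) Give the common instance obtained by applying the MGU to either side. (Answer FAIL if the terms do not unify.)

Decompose r/2: h(r(h(r(V, a)), r(L, h(a)))) = h(r(X2, V)),  h(r(k, r(X, X))) = h(r(X, L)).
Decompose h/1: r(h(r(V, a)), r(L, h(a))) = r(X2, V).
Decompose r/2: h(r(V, a)) = X2,  r(L, h(a)) = V.
Bind X2 := h(r(V, a)); no other remaining equation mentions X2.
Bind V := r(L, h(a)); no other remaining equation mentions V. Substituting into the earlier binding gives X2 := h(r(r(L, h(a)), a)).
Decompose h/1: r(k, r(X, X)) = r(X, L).
Decompose r/2: k = X,  r(X, X) = L.
Bind X := k; substituting into the remaining equation gives: r(k, k) = L.
Bind L := r(k, k). Substituting into the earlier bindings gives X2 := h(r(r(r(k, k), h(a)), a)), V := r(r(k, k), h(a)).
Applying the MGU to either side gives r(h(r(h(r(r(r(k, k), h(a)), a)), r(r(k, k), h(a)))), h(r(k, r(k, k)))).

r(h(r(h(r(r(r(k, k), h(a)), a)), r(r(k, k), h(a)))), h(r(k, r(k, k))))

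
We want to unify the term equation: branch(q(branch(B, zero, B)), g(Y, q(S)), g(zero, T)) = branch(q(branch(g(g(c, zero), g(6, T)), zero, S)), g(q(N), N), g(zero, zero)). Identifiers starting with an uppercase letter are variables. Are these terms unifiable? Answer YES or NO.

Decompose branch/3: q(branch(B, zero, B)) = q(branch(g(g(c, zero), g(6, T)), zero, S)),  g(Y, q(S)) = g(q(N), N),  g(zero, T) = g(zero, zero).
Decompose q/1: branch(B, zero, B) = branch(g(g(c, zero), g(6, T)), zero, S).
Decompose branch/3: B = g(g(c, zero), g(6, T)),  zero = zero,  B = S.
Bind B := g(g(c, zero), g(6, T)); substituting into the one remaining equation that mentions B gives: g(g(c, zero), g(6, T)) = S.
Delete trivial equation zero = zero.
Bind S := g(g(c, zero), g(6, T)); substituting into the one remaining equation that mentions S gives: g(Y, q(g(g(c, zero), g(6, T)))) = g(q(N), N).
Decompose g/2: Y = q(N),  q(g(g(c, zero), g(6, T))) = N.
Bind Y := q(N); no other remaining equation mentions Y.
Bind N := q(g(g(c, zero), g(6, T))); no other remaining equation mentions N. Substituting into the earlier binding gives Y := q(q(g(g(c, zero), g(6, T)))).
Decompose g/2: zero = zero,  T = zero.
Delete trivial equation zero = zero.
Bind T := zero. Substituting into the earlier bindings gives B := g(g(c, zero), g(6, zero)), S := g(g(c, zero), g(6, zero)), Y := q(q(g(g(c, zero), g(6, zero)))), N := q(g(g(c, zero), g(6, zero))).
No equations remain and no clash or occurs-check failure arose, so a unifier exists.

YES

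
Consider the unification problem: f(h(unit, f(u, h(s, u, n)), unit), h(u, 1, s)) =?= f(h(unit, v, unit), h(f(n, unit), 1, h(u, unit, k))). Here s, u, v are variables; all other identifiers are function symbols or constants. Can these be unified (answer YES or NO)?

YES

Decompose f/2: h(unit, f(u, h(s, u, n)), unit) =?= h(unit, v, unit),  h(u, 1, s) =?= h(f(n, unit), 1, h(u, unit, k)).
Decompose h/3: unit =?= unit,  f(u, h(s, u, n)) =?= v,  unit =?= unit.
Delete trivial equation unit =?= unit.
Bind v := f(u, h(s, u, n)); no other remaining equation mentions v.
Delete trivial equation unit =?= unit.
Decompose h/3: u =?= f(n, unit),  1 =?= 1,  s =?= h(u, unit, k).
Bind u := f(n, unit); substituting into the one remaining equation that mentions u gives: s =?= h(f(n, unit), unit, k). Substituting into the earlier binding gives v := f(f(n, unit), h(s, f(n, unit), n)).
Delete trivial equation 1 =?= 1.
Bind s := h(f(n, unit), unit, k). Substituting into the earlier binding gives v := f(f(n, unit), h(h(f(n, unit), unit, k), f(n, unit), n)).
No equations remain and no clash or occurs-check failure arose, so a unifier exists.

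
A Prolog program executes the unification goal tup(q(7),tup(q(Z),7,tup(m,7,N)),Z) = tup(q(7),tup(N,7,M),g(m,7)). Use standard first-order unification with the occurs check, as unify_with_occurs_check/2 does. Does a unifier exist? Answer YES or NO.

Decompose tup/3: q(7) = q(7),  tup(q(Z),7,tup(m,7,N)) = tup(N,7,M),  Z = g(m,7).
Delete trivial equation q(7) = q(7).
Decompose tup/3: q(Z) = N,  7 = 7,  tup(m,7,N) = M.
Bind N := q(Z); substituting into the one remaining equation that mentions N gives: tup(m,7,q(Z)) = M.
Delete trivial equation 7 = 7.
Bind M := tup(m,7,q(Z)); no other remaining equation mentions M.
Bind Z := g(m,7). Substituting into the earlier bindings gives N := q(g(m,7)), M := tup(m,7,q(g(m,7))).
No equations remain and no clash or occurs-check failure arose, so a unifier exists.

YES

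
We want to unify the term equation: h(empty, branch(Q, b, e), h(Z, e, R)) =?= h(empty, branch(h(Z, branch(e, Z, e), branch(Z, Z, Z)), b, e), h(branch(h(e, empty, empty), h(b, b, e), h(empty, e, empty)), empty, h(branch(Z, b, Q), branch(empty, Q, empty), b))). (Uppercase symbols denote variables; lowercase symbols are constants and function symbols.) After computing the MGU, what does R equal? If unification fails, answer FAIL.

Decompose h/3: empty =?= empty,  branch(Q, b, e) =?= branch(h(Z, branch(e, Z, e), branch(Z, Z, Z)), b, e),  h(Z, e, R) =?= h(branch(h(e, empty, empty), h(b, b, e), h(empty, e, empty)), empty, h(branch(Z, b, Q), branch(empty, Q, empty), b)).
Delete trivial equation empty =?= empty.
Decompose branch/3: Q =?= h(Z, branch(e, Z, e), branch(Z, Z, Z)),  b =?= b,  e =?= e.
Bind Q := h(Z, branch(e, Z, e), branch(Z, Z, Z)); substituting into the one remaining equation that mentions Q gives: h(Z, e, R) =?= h(branch(h(e, empty, empty), h(b, b, e), h(empty, e, empty)), empty, h(branch(Z, b, h(Z, branch(e, Z, e), branch(Z, Z, Z))), branch(empty, h(Z, branch(e, Z, e), branch(Z, Z, Z)), empty), b)).
Delete trivial equation b =?= b.
Delete trivial equation e =?= e.
Decompose h/3: Z =?= branch(h(e, empty, empty), h(b, b, e), h(empty, e, empty)),  e =?= empty,  R =?= h(branch(Z, b, h(Z, branch(e, Z, e), branch(Z, Z, Z))), branch(empty, h(Z, branch(e, Z, e), branch(Z, Z, Z)), empty), b).
Bind Z := branch(h(e, empty, empty), h(b, b, e), h(empty, e, empty)); substituting into the one remaining equation that mentions Z gives: R =?= h(branch(branch(h(e, empty, empty), h(b, b, e), h(empty, e, empty)), b, h(branch(h(e, empty, empty), h(b, b, e), h(empty, e, empty)), branch(e, branch(h(e, empty, empty), h(b, b, e), h(empty, e, empty)), e), branch(branch(h(e, empty, empty), h(b, b, e), h(empty, e, empty)), branch(h(e, empty, empty), h(b, b, e), h(empty, e, empty)), branch(h(e, empty, empty), h(b, b, e), h(empty, e, empty))))), branch(empty, h(branch(h(e, empty, empty), h(b, b, e), h(empty, e, empty)), branch(e, branch(h(e, empty, empty), h(b, b, e), h(empty, e, empty)), e), branch(branch(h(e, empty, empty), h(b, b, e), h(empty, e, empty)), branch(h(e, empty, empty), h(b, b, e), h(empty, e, empty)), branch(h(e, empty, empty), h(b, b, e), h(empty, e, empty)))), empty), b). Substituting into the earlier binding gives Q := h(branch(h(e, empty, empty), h(b, b, e), h(empty, e, empty)), branch(e, branch(h(e, empty, empty), h(b, b, e), h(empty, e, empty)), e), branch(branch(h(e, empty, empty), h(b, b, e), h(empty, e, empty)), branch(h(e, empty, empty), h(b, b, e), h(empty, e, empty)), branch(h(e, empty, empty), h(b, b, e), h(empty, e, empty)))).
Clash: constants e and empty differ; no unifier exists.

FAIL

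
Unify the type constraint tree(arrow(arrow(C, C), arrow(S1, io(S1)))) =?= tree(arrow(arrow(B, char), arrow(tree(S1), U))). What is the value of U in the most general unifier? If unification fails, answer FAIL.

FAIL

Decompose tree/1: arrow(arrow(C, C), arrow(S1, io(S1))) =?= arrow(arrow(B, char), arrow(tree(S1), U)).
Decompose arrow/2: arrow(C, C) =?= arrow(B, char),  arrow(S1, io(S1)) =?= arrow(tree(S1), U).
Decompose arrow/2: C =?= B,  C =?= char.
Bind C := B; substituting into the one remaining equation that mentions C gives: B =?= char.
Bind B := char; no other remaining equation mentions B. Substituting into the earlier binding gives C := char.
Decompose arrow/2: S1 =?= tree(S1),  io(S1) =?= U.
Occurs check fails: S1 occurs in tree(S1); the equation S1 =?= tree(S1) has no finite solution.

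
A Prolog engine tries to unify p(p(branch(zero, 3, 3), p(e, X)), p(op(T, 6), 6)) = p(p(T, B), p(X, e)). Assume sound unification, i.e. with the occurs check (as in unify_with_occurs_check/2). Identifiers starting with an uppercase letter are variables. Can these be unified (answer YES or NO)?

Decompose p/2: p(branch(zero, 3, 3), p(e, X)) = p(T, B),  p(op(T, 6), 6) = p(X, e).
Decompose p/2: branch(zero, 3, 3) = T,  p(e, X) = B.
Bind T := branch(zero, 3, 3); substituting into the one remaining equation that mentions T gives: p(op(branch(zero, 3, 3), 6), 6) = p(X, e).
Bind B := p(e, X); no other remaining equation mentions B.
Decompose p/2: op(branch(zero, 3, 3), 6) = X,  6 = e.
Bind X := op(branch(zero, 3, 3), 6); no other remaining equation mentions X. Substituting into the earlier binding gives B := p(e, op(branch(zero, 3, 3), 6)).
Clash: constants 6 and e differ; no unifier exists.

NO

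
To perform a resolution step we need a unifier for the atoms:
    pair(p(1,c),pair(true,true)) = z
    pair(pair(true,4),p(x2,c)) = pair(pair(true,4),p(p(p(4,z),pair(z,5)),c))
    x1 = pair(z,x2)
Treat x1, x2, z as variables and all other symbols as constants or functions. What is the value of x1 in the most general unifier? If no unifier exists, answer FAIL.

pair(pair(p(1,c),pair(true,true)),p(p(4,pair(p(1,c),pair(true,true))),pair(pair(p(1,c),pair(true,true)),5)))

Bind z := pair(p(1,c),pair(true,true)); substituting into the remaining equations gives: pair(pair(true,4),p(x2,c)) = pair(pair(true,4),p(p(p(4,pair(p(1,c),pair(true,true))),pair(pair(p(1,c),pair(true,true)),5)),c)),  x1 = pair(pair(p(1,c),pair(true,true)),x2).
Decompose pair/2: pair(true,4) = pair(true,4),  p(x2,c) = p(p(p(4,pair(p(1,c),pair(true,true))),pair(pair(p(1,c),pair(true,true)),5)),c).
Delete trivial equation pair(true,4) = pair(true,4).
Decompose p/2: x2 = p(p(4,pair(p(1,c),pair(true,true))),pair(pair(p(1,c),pair(true,true)),5)),  c = c.
Bind x2 := p(p(4,pair(p(1,c),pair(true,true))),pair(pair(p(1,c),pair(true,true)),5)); substituting into the one remaining equation that mentions x2 gives: x1 = pair(pair(p(1,c),pair(true,true)),p(p(4,pair(p(1,c),pair(true,true))),pair(pair(p(1,c),pair(true,true)),5))).
Delete trivial equation c = c.
Bind x1 := pair(pair(p(1,c),pair(true,true)),p(p(4,pair(p(1,c),pair(true,true))),pair(pair(p(1,c),pair(true,true)),5))).
MGU = { z := pair(p(1,c),pair(true,true)), x2 := p(p(4,pair(p(1,c),pair(true,true))),pair(pair(p(1,c),pair(true,true)),5)), x1 := pair(pair(p(1,c),pair(true,true)),p(p(4,pair(p(1,c),pair(true,true))),pair(pair(p(1,c),pair(true,true)),5))) }, so x1 := pair(pair(p(1,c),pair(true,true)),p(p(4,pair(p(1,c),pair(true,true))),pair(pair(p(1,c),pair(true,true)),5))).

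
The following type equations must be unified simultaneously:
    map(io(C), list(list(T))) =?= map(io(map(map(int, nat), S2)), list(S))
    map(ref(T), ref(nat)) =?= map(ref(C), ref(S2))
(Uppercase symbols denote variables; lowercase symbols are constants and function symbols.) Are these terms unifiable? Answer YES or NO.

Decompose map/2: io(C) =?= io(map(map(int, nat), S2)),  list(list(T)) =?= list(S).
Decompose io/1: C =?= map(map(int, nat), S2).
Bind C := map(map(int, nat), S2); substituting into the one remaining equation that mentions C gives: map(ref(T), ref(nat)) =?= map(ref(map(map(int, nat), S2)), ref(S2)).
Decompose list/1: list(T) =?= S.
Bind S := list(T); no other remaining equation mentions S.
Decompose map/2: ref(T) =?= ref(map(map(int, nat), S2)),  ref(nat) =?= ref(S2).
Decompose ref/1: T =?= map(map(int, nat), S2).
Bind T := map(map(int, nat), S2); no other remaining equation mentions T. Substituting into the earlier binding gives S := list(map(map(int, nat), S2)).
Decompose ref/1: nat =?= S2.
Bind S2 := nat. Substituting into the earlier bindings gives C := map(map(int, nat), nat), S := list(map(map(int, nat), nat)), T := map(map(int, nat), nat).
No equations remain and no clash or occurs-check failure arose, so a unifier exists.

YES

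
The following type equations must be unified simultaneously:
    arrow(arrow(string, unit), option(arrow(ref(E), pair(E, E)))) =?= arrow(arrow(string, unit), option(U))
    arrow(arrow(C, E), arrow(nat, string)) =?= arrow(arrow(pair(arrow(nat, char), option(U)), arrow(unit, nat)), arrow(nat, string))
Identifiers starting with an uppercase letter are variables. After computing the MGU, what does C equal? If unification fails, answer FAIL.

Decompose arrow/2: arrow(string, unit) =?= arrow(string, unit),  option(arrow(ref(E), pair(E, E))) =?= option(U).
Delete trivial equation arrow(string, unit) =?= arrow(string, unit).
Decompose option/1: arrow(ref(E), pair(E, E)) =?= U.
Bind U := arrow(ref(E), pair(E, E)); substituting into the remaining equation gives: arrow(arrow(C, E), arrow(nat, string)) =?= arrow(arrow(pair(arrow(nat, char), option(arrow(ref(E), pair(E, E)))), arrow(unit, nat)), arrow(nat, string)).
Decompose arrow/2: arrow(C, E) =?= arrow(pair(arrow(nat, char), option(arrow(ref(E), pair(E, E)))), arrow(unit, nat)),  arrow(nat, string) =?= arrow(nat, string).
Decompose arrow/2: C =?= pair(arrow(nat, char), option(arrow(ref(E), pair(E, E)))),  E =?= arrow(unit, nat).
Bind C := pair(arrow(nat, char), option(arrow(ref(E), pair(E, E)))); no other remaining equation mentions C.
Bind E := arrow(unit, nat); no other remaining equation mentions E. Substituting into the earlier bindings gives U := arrow(ref(arrow(unit, nat)), pair(arrow(unit, nat), arrow(unit, nat))), C := pair(arrow(nat, char), option(arrow(ref(arrow(unit, nat)), pair(arrow(unit, nat), arrow(unit, nat))))).
Delete trivial equation arrow(nat, string) =?= arrow(nat, string).
MGU = { U := arrow(ref(arrow(unit, nat)), pair(arrow(unit, nat), arrow(unit, nat))), C := pair(arrow(nat, char), option(arrow(ref(arrow(unit, nat)), pair(arrow(unit, nat), arrow(unit, nat))))), E := arrow(unit, nat) }, so C := pair(arrow(nat, char), option(arrow(ref(arrow(unit, nat)), pair(arrow(unit, nat), arrow(unit, nat))))).

pair(arrow(nat, char), option(arrow(ref(arrow(unit, nat)), pair(arrow(unit, nat), arrow(unit, nat)))))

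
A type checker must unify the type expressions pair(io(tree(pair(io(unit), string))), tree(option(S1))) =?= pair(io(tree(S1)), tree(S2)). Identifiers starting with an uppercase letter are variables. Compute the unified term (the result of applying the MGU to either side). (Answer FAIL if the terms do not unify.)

pair(io(tree(pair(io(unit), string))), tree(option(pair(io(unit), string))))

Decompose pair/2: io(tree(pair(io(unit), string))) =?= io(tree(S1)),  tree(option(S1)) =?= tree(S2).
Decompose io/1: tree(pair(io(unit), string)) =?= tree(S1).
Decompose tree/1: pair(io(unit), string) =?= S1.
Bind S1 := pair(io(unit), string); substituting into the remaining equation gives: tree(option(pair(io(unit), string))) =?= tree(S2).
Decompose tree/1: option(pair(io(unit), string)) =?= S2.
Bind S2 := option(pair(io(unit), string)).
Applying the MGU to either side gives pair(io(tree(pair(io(unit), string))), tree(option(pair(io(unit), string)))).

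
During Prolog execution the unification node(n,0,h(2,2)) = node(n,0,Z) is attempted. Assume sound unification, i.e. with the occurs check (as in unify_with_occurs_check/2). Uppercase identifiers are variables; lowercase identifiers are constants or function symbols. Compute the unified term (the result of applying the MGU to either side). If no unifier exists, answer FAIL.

node(n,0,h(2,2))

Decompose node/3: n = n,  0 = 0,  h(2,2) = Z.
Delete trivial equation n = n.
Delete trivial equation 0 = 0.
Bind Z := h(2,2).
Applying the MGU to either side gives node(n,0,h(2,2)).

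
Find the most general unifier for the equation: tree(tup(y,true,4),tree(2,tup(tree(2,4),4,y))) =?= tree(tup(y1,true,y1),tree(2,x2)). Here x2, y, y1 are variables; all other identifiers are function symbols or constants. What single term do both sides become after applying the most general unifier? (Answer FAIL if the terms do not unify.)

tree(tup(4,true,4),tree(2,tup(tree(2,4),4,4)))

Decompose tree/2: tup(y,true,4) =?= tup(y1,true,y1),  tree(2,tup(tree(2,4),4,y)) =?= tree(2,x2).
Decompose tup/3: y =?= y1,  true =?= true,  4 =?= y1.
Bind y := y1; substituting into the one remaining equation that mentions y gives: tree(2,tup(tree(2,4),4,y1)) =?= tree(2,x2).
Delete trivial equation true =?= true.
Bind y1 := 4; substituting into the remaining equation gives: tree(2,tup(tree(2,4),4,4)) =?= tree(2,x2). Substituting into the earlier binding gives y := 4.
Decompose tree/2: 2 =?= 2,  tup(tree(2,4),4,4) =?= x2.
Delete trivial equation 2 =?= 2.
Bind x2 := tup(tree(2,4),4,4).
Applying the MGU to either side gives tree(tup(4,true,4),tree(2,tup(tree(2,4),4,4))).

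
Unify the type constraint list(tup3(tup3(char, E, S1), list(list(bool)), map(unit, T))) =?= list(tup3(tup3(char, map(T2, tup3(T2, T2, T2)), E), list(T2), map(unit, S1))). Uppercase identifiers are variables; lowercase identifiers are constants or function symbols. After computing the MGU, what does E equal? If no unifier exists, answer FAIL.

map(list(bool), tup3(list(bool), list(bool), list(bool)))

Decompose list/1: tup3(tup3(char, E, S1), list(list(bool)), map(unit, T)) =?= tup3(tup3(char, map(T2, tup3(T2, T2, T2)), E), list(T2), map(unit, S1)).
Decompose tup3/3: tup3(char, E, S1) =?= tup3(char, map(T2, tup3(T2, T2, T2)), E),  list(list(bool)) =?= list(T2),  map(unit, T) =?= map(unit, S1).
Decompose tup3/3: char =?= char,  E =?= map(T2, tup3(T2, T2, T2)),  S1 =?= E.
Delete trivial equation char =?= char.
Bind E := map(T2, tup3(T2, T2, T2)); substituting into the one remaining equation that mentions E gives: S1 =?= map(T2, tup3(T2, T2, T2)).
Bind S1 := map(T2, tup3(T2, T2, T2)); substituting into the one remaining equation that mentions S1 gives: map(unit, T) =?= map(unit, map(T2, tup3(T2, T2, T2))).
Decompose list/1: list(bool) =?= T2.
Bind T2 := list(bool); substituting into the remaining equation gives: map(unit, T) =?= map(unit, map(list(bool), tup3(list(bool), list(bool), list(bool)))). Substituting into the earlier bindings gives E := map(list(bool), tup3(list(bool), list(bool), list(bool))), S1 := map(list(bool), tup3(list(bool), list(bool), list(bool))).
Decompose map/2: unit =?= unit,  T =?= map(list(bool), tup3(list(bool), list(bool), list(bool))).
Delete trivial equation unit =?= unit.
Bind T := map(list(bool), tup3(list(bool), list(bool), list(bool))).
MGU = { E ↦ map(list(bool), tup3(list(bool), list(bool), list(bool))), S1 ↦ map(list(bool), tup3(list(bool), list(bool), list(bool))), T2 ↦ list(bool), T ↦ map(list(bool), tup3(list(bool), list(bool), list(bool))) }, so E ↦ map(list(bool), tup3(list(bool), list(bool), list(bool))).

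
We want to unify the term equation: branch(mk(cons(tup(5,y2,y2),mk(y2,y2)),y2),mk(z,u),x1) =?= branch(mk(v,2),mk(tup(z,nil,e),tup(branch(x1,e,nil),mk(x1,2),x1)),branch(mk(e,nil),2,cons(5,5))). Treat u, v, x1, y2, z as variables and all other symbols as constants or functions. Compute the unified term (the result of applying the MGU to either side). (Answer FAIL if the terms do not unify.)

Decompose branch/3: mk(cons(tup(5,y2,y2),mk(y2,y2)),y2) =?= mk(v,2),  mk(z,u) =?= mk(tup(z,nil,e),tup(branch(x1,e,nil),mk(x1,2),x1)),  x1 =?= branch(mk(e,nil),2,cons(5,5)).
Decompose mk/2: cons(tup(5,y2,y2),mk(y2,y2)) =?= v,  y2 =?= 2.
Bind v := cons(tup(5,y2,y2),mk(y2,y2)); no other remaining equation mentions v.
Bind y2 := 2; no other remaining equation mentions y2. Substituting into the earlier binding gives v := cons(tup(5,2,2),mk(2,2)).
Decompose mk/2: z =?= tup(z,nil,e),  u =?= tup(branch(x1,e,nil),mk(x1,2),x1).
Occurs check fails: z occurs in tup(z,nil,e); the equation z =?= tup(z,nil,e) has no finite solution.

FAIL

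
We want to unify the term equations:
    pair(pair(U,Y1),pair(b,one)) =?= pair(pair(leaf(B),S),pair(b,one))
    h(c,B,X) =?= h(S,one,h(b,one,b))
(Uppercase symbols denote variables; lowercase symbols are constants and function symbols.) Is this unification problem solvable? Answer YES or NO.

Decompose pair/2: pair(U,Y1) =?= pair(leaf(B),S),  pair(b,one) =?= pair(b,one).
Decompose pair/2: U =?= leaf(B),  Y1 =?= S.
Bind U := leaf(B); no other remaining equation mentions U.
Bind Y1 := S; no other remaining equation mentions Y1.
Delete trivial equation pair(b,one) =?= pair(b,one).
Decompose h/3: c =?= S,  B =?= one,  X =?= h(b,one,b).
Bind S := c; no other remaining equation mentions S. Substituting into the earlier binding gives Y1 := c.
Bind B := one; no other remaining equation mentions B. Substituting into the earlier binding gives U := leaf(one).
Bind X := h(b,one,b).
No equations remain and no clash or occurs-check failure arose, so a unifier exists.

YES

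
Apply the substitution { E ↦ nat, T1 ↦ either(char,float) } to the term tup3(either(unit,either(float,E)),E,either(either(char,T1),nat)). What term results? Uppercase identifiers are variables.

Replace each occurrence of E with nat.
Replace each occurrence of T1 with either(char,float).
Result: tup3(either(unit,either(float,nat)),nat,either(either(char,either(char,float)),nat)).

tup3(either(unit,either(float,nat)),nat,either(either(char,either(char,float)),nat))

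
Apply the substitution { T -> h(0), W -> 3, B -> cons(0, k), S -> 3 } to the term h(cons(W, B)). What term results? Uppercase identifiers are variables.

h(cons(3, cons(0, k)))

Replace each occurrence of W with 3.
Replace each occurrence of B with cons(0, k).
Result: h(cons(3, cons(0, k))).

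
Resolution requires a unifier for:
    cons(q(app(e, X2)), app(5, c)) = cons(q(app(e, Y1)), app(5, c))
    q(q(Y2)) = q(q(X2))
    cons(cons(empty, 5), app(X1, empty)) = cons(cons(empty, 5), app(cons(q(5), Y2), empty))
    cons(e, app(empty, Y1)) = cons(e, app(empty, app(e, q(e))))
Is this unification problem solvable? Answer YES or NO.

YES

Decompose cons/2: q(app(e, X2)) = q(app(e, Y1)),  app(5, c) = app(5, c).
Decompose q/1: app(e, X2) = app(e, Y1).
Decompose app/2: e = e,  X2 = Y1.
Delete trivial equation e = e.
Bind X2 := Y1; substituting into the one remaining equation that mentions X2 gives: q(q(Y2)) = q(q(Y1)).
Delete trivial equation app(5, c) = app(5, c).
Decompose q/1: q(Y2) = q(Y1).
Decompose q/1: Y2 = Y1.
Bind Y2 := Y1; substituting into the one remaining equation that mentions Y2 gives: cons(cons(empty, 5), app(X1, empty)) = cons(cons(empty, 5), app(cons(q(5), Y1), empty)).
Decompose cons/2: cons(empty, 5) = cons(empty, 5),  app(X1, empty) = app(cons(q(5), Y1), empty).
Delete trivial equation cons(empty, 5) = cons(empty, 5).
Decompose app/2: X1 = cons(q(5), Y1),  empty = empty.
Bind X1 := cons(q(5), Y1); no other remaining equation mentions X1.
Delete trivial equation empty = empty.
Decompose cons/2: e = e,  app(empty, Y1) = app(empty, app(e, q(e))).
Delete trivial equation e = e.
Decompose app/2: empty = empty,  Y1 = app(e, q(e)).
Delete trivial equation empty = empty.
Bind Y1 := app(e, q(e)). Substituting into the earlier bindings gives X2 := app(e, q(e)), Y2 := app(e, q(e)), X1 := cons(q(5), app(e, q(e))).
No equations remain and no clash or occurs-check failure arose, so a unifier exists.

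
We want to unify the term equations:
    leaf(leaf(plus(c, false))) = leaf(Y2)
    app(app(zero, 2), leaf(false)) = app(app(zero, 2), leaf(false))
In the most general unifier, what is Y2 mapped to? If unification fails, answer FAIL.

Decompose leaf/1: leaf(plus(c, false)) = Y2.
Bind Y2 := leaf(plus(c, false)); no other remaining equation mentions Y2.
Delete trivial equation app(app(zero, 2), leaf(false)) = app(app(zero, 2), leaf(false)).
MGU = { Y2 -> leaf(plus(c, false)) }, so Y2 -> leaf(plus(c, false)).

leaf(plus(c, false))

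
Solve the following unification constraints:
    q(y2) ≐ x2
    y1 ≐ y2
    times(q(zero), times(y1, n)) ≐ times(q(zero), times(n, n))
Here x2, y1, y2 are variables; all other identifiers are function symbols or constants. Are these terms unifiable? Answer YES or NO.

YES

Bind x2 := q(y2); no other remaining equation mentions x2.
Bind y1 := y2; substituting into the remaining equation gives: times(q(zero), times(y2, n)) ≐ times(q(zero), times(n, n)).
Decompose times/2: q(zero) ≐ q(zero),  times(y2, n) ≐ times(n, n).
Delete trivial equation q(zero) ≐ q(zero).
Decompose times/2: y2 ≐ n,  n ≐ n.
Bind y2 := n; no other remaining equation mentions y2. Substituting into the earlier bindings gives x2 := q(n), y1 := n.
Delete trivial equation n ≐ n.
No equations remain and no clash or occurs-check failure arose, so a unifier exists.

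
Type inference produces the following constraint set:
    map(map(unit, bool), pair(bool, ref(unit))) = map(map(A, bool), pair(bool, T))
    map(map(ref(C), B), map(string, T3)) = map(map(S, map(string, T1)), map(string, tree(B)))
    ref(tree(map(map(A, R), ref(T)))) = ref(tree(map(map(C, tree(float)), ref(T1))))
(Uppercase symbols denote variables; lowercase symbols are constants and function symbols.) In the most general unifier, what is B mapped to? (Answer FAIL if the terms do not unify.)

map(string, ref(unit))

Decompose map/2: map(unit, bool) = map(A, bool),  pair(bool, ref(unit)) = pair(bool, T).
Decompose map/2: unit = A,  bool = bool.
Bind A := unit; substituting into the one remaining equation that mentions A gives: ref(tree(map(map(unit, R), ref(T)))) = ref(tree(map(map(C, tree(float)), ref(T1)))).
Delete trivial equation bool = bool.
Decompose pair/2: bool = bool,  ref(unit) = T.
Delete trivial equation bool = bool.
Bind T := ref(unit); substituting into the one remaining equation that mentions T gives: ref(tree(map(map(unit, R), ref(ref(unit))))) = ref(tree(map(map(C, tree(float)), ref(T1)))).
Decompose map/2: map(ref(C), B) = map(S, map(string, T1)),  map(string, T3) = map(string, tree(B)).
Decompose map/2: ref(C) = S,  B = map(string, T1).
Bind S := ref(C); no other remaining equation mentions S.
Bind B := map(string, T1); substituting into the one remaining equation that mentions B gives: map(string, T3) = map(string, tree(map(string, T1))).
Decompose map/2: string = string,  T3 = tree(map(string, T1)).
Delete trivial equation string = string.
Bind T3 := tree(map(string, T1)); no other remaining equation mentions T3.
Decompose ref/1: tree(map(map(unit, R), ref(ref(unit)))) = tree(map(map(C, tree(float)), ref(T1))).
Decompose tree/1: map(map(unit, R), ref(ref(unit))) = map(map(C, tree(float)), ref(T1)).
Decompose map/2: map(unit, R) = map(C, tree(float)),  ref(ref(unit)) = ref(T1).
Decompose map/2: unit = C,  R = tree(float).
Bind C := unit; no other remaining equation mentions C. Substituting into the earlier binding gives S := ref(unit).
Bind R := tree(float); no other remaining equation mentions R.
Decompose ref/1: ref(unit) = T1.
Bind T1 := ref(unit). Substituting into the earlier bindings gives B := map(string, ref(unit)), T3 := tree(map(string, ref(unit))).
MGU = { A := unit, T := ref(unit), S := ref(unit), B := map(string, ref(unit)), T3 := tree(map(string, ref(unit))), C := unit, R := tree(float), T1 := ref(unit) }, so B := map(string, ref(unit)).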